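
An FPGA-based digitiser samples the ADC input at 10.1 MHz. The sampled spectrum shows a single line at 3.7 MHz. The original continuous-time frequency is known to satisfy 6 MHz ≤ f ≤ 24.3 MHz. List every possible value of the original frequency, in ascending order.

Frequencies that alias to 3.7 MHz are k·fs ± 3.7 MHz for integer k ≥ 0.
k=0: 3.7 MHz.
k=1: 6.4 MHz, 13.8 MHz.
k=2: 16.5 MHz, 23.9 MHz.
k=3: 26.6 MHz, 34 MHz.
Within [6 MHz, 24.3 MHz]: 6.4 MHz, 13.8 MHz, 16.5 MHz, 23.9 MHz.

6.4 MHz, 13.8 MHz, 16.5 MHz, 23.9 MHz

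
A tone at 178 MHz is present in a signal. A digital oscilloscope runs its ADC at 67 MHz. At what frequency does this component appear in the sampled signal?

23 MHz

178 MHz mod fs = 44 MHz.
44 MHz > fs/2 = 33.5 MHz, folds to fs − 44 MHz = 23 MHz.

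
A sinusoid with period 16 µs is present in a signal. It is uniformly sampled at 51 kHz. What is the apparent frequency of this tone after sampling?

11.5 kHz

T = 16 µs → f = 1/T = 62.5 kHz.
62.5 kHz mod fs = 11.5 kHz.
11.5 kHz ≤ fs/2 = 25.5 kHz, appears at 11.5 kHz.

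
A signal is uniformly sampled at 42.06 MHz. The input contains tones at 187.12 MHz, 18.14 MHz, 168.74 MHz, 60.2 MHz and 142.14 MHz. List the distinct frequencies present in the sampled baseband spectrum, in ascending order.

fs/2 = 21.03 MHz.
187.12 MHz mod fs = 18.88 MHz.
18.88 MHz ≤ fs/2 = 21.03 MHz, appears at 18.88 MHz.
18.14 MHz ≤ fs/2 = 21.03 MHz, passes unchanged.
168.74 MHz mod fs = 0.5 MHz.
0.5 MHz ≤ fs/2 = 21.03 MHz, appears at 0.5 MHz.
60.2 MHz mod fs = 18.14 MHz.
18.14 MHz ≤ fs/2 = 21.03 MHz, appears at 18.14 MHz.
142.14 MHz mod fs = 15.96 MHz.
15.96 MHz ≤ fs/2 = 21.03 MHz, appears at 15.96 MHz.
Distinct values: {0.5 MHz, 15.96 MHz, 18.14 MHz, 18.88 MHz}.

0.5 MHz, 15.96 MHz, 18.14 MHz, 18.88 MHz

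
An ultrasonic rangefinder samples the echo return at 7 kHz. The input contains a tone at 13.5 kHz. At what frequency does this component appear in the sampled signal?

0.5 kHz

13.5 kHz mod fs = 6.5 kHz.
6.5 kHz > fs/2 = 3.5 kHz, folds to fs − 6.5 kHz = 0.5 kHz.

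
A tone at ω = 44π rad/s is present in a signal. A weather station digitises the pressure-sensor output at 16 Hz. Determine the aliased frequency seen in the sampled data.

6 Hz

ω = 44π rad/s → f = ω/(2π) = 22 Hz.
22 Hz mod fs = 6 Hz.
6 Hz ≤ fs/2 = 8 Hz, appears at 6 Hz.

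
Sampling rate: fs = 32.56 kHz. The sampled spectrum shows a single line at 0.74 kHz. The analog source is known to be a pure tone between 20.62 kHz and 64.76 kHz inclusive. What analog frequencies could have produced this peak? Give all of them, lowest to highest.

Frequencies that alias to 0.74 kHz are k·fs ± 0.74 kHz for integer k ≥ 0.
k=0: 0.74 kHz.
k=1: 31.82 kHz, 33.3 kHz.
k=2: 64.38 kHz, 65.86 kHz.
k=3: 96.94 kHz, 98.42 kHz.
Within [20.62 kHz, 64.76 kHz]: 31.82 kHz, 33.3 kHz, 64.38 kHz.

31.82 kHz, 33.3 kHz, 64.38 kHz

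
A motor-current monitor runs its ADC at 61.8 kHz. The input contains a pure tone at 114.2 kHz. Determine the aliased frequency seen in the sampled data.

114.2 kHz mod fs = 52.4 kHz.
52.4 kHz > fs/2 = 30.9 kHz, folds to fs − 52.4 kHz = 9.4 kHz.

9.4 kHz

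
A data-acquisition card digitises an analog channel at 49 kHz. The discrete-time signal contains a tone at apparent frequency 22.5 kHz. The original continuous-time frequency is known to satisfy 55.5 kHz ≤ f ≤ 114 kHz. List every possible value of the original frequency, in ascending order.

Frequencies that alias to 22.5 kHz are k·fs ± 22.5 kHz for integer k ≥ 0.
k=0: 22.5 kHz.
k=1: 26.5 kHz, 71.5 kHz.
k=2: 75.5 kHz, 120.5 kHz.
k=3: 124.5 kHz, 169.5 kHz.
Within [55.5 kHz, 114 kHz]: 71.5 kHz, 75.5 kHz.

71.5 kHz, 75.5 kHz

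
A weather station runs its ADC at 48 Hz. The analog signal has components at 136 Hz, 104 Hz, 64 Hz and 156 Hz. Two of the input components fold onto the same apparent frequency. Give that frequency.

fs/2 = 24 Hz.
136 Hz mod fs = 40 Hz.
40 Hz > fs/2 = 24 Hz, folds to fs − 40 Hz = 8 Hz.
104 Hz mod fs = 8 Hz.
8 Hz ≤ fs/2 = 24 Hz, appears at 8 Hz.
64 Hz mod fs = 16 Hz.
16 Hz ≤ fs/2 = 24 Hz, appears at 16 Hz.
156 Hz mod fs = 12 Hz.
12 Hz ≤ fs/2 = 24 Hz, appears at 12 Hz.
104 Hz and 136 Hz both map to 8 Hz.

8 Hz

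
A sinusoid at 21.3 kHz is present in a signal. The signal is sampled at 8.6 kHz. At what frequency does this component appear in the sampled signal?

21.3 kHz mod fs = 4.1 kHz.
4.1 kHz ≤ fs/2 = 4.3 kHz, appears at 4.1 kHz.

4.1 kHz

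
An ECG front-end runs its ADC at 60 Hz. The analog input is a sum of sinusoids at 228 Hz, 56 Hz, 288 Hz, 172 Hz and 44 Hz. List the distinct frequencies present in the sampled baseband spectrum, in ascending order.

fs/2 = 30 Hz.
228 Hz mod fs = 48 Hz.
48 Hz > fs/2 = 30 Hz, folds to fs − 48 Hz = 12 Hz.
56 Hz > fs/2 = 30 Hz, folds to fs − 56 Hz = 4 Hz.
288 Hz mod fs = 48 Hz.
48 Hz > fs/2 = 30 Hz, folds to fs − 48 Hz = 12 Hz.
172 Hz mod fs = 52 Hz.
52 Hz > fs/2 = 30 Hz, folds to fs − 52 Hz = 8 Hz.
44 Hz > fs/2 = 30 Hz, folds to fs − 44 Hz = 16 Hz.
Distinct values: {4 Hz, 8 Hz, 12 Hz, 16 Hz}.

4 Hz, 8 Hz, 12 Hz, 16 Hz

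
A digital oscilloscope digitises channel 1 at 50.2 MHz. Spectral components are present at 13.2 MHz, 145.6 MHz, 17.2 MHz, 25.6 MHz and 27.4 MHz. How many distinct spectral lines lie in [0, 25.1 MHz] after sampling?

fs/2 = 25.1 MHz.
13.2 MHz ≤ fs/2 = 25.1 MHz, passes unchanged.
145.6 MHz mod fs = 45.2 MHz.
45.2 MHz > fs/2 = 25.1 MHz, folds to fs − 45.2 MHz = 5 MHz.
17.2 MHz ≤ fs/2 = 25.1 MHz, passes unchanged.
25.6 MHz > fs/2 = 25.1 MHz, folds to fs − 25.6 MHz = 24.6 MHz.
27.4 MHz > fs/2 = 25.1 MHz, folds to fs − 27.4 MHz = 22.8 MHz.
Distinct values: {5 MHz, 13.2 MHz, 17.2 MHz, 22.8 MHz, 24.6 MHz} → 5.

5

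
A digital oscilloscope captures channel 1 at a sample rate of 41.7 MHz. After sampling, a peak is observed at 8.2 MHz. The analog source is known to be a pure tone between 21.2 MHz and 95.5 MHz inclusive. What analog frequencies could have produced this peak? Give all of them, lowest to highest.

Frequencies that alias to 8.2 MHz are k·fs ± 8.2 MHz for integer k ≥ 0.
k=0: 8.2 MHz.
k=1: 33.5 MHz, 49.9 MHz.
k=2: 75.2 MHz, 91.6 MHz.
k=3: 116.9 MHz, 133.3 MHz.
Within [21.2 MHz, 95.5 MHz]: 33.5 MHz, 49.9 MHz, 75.2 MHz, 91.6 MHz.

33.5 MHz, 49.9 MHz, 75.2 MHz, 91.6 MHz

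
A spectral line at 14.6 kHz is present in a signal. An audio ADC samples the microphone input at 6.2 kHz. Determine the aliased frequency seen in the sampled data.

14.6 kHz mod fs = 2.2 kHz.
2.2 kHz ≤ fs/2 = 3.1 kHz, appears at 2.2 kHz.

2.2 kHz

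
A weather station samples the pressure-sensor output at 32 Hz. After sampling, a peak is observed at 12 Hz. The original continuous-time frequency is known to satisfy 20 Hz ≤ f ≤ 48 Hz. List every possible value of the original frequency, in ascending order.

20 Hz, 44 Hz

Frequencies that alias to 12 Hz are k·fs ± 12 Hz for integer k ≥ 0.
k=0: 12 Hz.
k=1: 20 Hz, 44 Hz.
k=2: 52 Hz, 76 Hz.
Within [20 Hz, 48 Hz]: 20 Hz, 44 Hz.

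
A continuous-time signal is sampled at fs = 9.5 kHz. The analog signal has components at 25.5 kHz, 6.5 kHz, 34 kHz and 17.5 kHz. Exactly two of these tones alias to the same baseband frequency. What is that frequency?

3 kHz

fs/2 = 4.75 kHz.
25.5 kHz mod fs = 6.5 kHz.
6.5 kHz > fs/2 = 4.75 kHz, folds to fs − 6.5 kHz = 3 kHz.
6.5 kHz > fs/2 = 4.75 kHz, folds to fs − 6.5 kHz = 3 kHz.
34 kHz mod fs = 5.5 kHz.
5.5 kHz > fs/2 = 4.75 kHz, folds to fs − 5.5 kHz = 4 kHz.
17.5 kHz mod fs = 8 kHz.
8 kHz > fs/2 = 4.75 kHz, folds to fs − 8 kHz = 1.5 kHz.
6.5 kHz and 25.5 kHz both map to 3 kHz.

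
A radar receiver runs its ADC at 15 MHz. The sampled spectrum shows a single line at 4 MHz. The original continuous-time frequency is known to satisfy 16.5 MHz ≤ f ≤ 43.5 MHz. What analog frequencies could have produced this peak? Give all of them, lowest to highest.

Frequencies that alias to 4 MHz are k·fs ± 4 MHz for integer k ≥ 0.
k=0: 4 MHz.
k=1: 11 MHz, 19 MHz.
k=2: 26 MHz, 34 MHz.
k=3: 41 MHz, 49 MHz.
k=4: 56 MHz, 64 MHz.
Within [16.5 MHz, 43.5 MHz]: 19 MHz, 26 MHz, 34 MHz, 41 MHz.

19 MHz, 26 MHz, 34 MHz, 41 MHz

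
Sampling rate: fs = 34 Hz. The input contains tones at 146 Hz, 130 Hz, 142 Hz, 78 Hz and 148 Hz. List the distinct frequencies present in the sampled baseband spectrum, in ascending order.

fs/2 = 17 Hz.
146 Hz mod fs = 10 Hz.
10 Hz ≤ fs/2 = 17 Hz, appears at 10 Hz.
130 Hz mod fs = 28 Hz.
28 Hz > fs/2 = 17 Hz, folds to fs − 28 Hz = 6 Hz.
142 Hz mod fs = 6 Hz.
6 Hz ≤ fs/2 = 17 Hz, appears at 6 Hz.
78 Hz mod fs = 10 Hz.
10 Hz ≤ fs/2 = 17 Hz, appears at 10 Hz.
148 Hz mod fs = 12 Hz.
12 Hz ≤ fs/2 = 17 Hz, appears at 12 Hz.
Distinct values: {6 Hz, 10 Hz, 12 Hz}.

6 Hz, 10 Hz, 12 Hz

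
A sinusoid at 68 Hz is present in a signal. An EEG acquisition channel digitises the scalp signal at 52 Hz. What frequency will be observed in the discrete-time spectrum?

16 Hz

68 Hz mod fs = 16 Hz.
16 Hz ≤ fs/2 = 26 Hz, appears at 16 Hz.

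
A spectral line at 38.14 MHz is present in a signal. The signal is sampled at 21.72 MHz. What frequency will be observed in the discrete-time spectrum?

5.3 MHz

38.14 MHz mod fs = 16.42 MHz.
16.42 MHz > fs/2 = 10.86 MHz, folds to fs − 16.42 MHz = 5.3 MHz.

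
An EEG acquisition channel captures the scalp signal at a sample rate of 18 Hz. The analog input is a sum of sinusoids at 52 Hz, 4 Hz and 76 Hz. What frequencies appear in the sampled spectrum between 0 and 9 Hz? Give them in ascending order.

fs/2 = 9 Hz.
52 Hz mod fs = 16 Hz.
16 Hz > fs/2 = 9 Hz, folds to fs − 16 Hz = 2 Hz.
4 Hz ≤ fs/2 = 9 Hz, passes unchanged.
76 Hz mod fs = 4 Hz.
4 Hz ≤ fs/2 = 9 Hz, appears at 4 Hz.
Distinct values: {2 Hz, 4 Hz}.

2 Hz, 4 Hz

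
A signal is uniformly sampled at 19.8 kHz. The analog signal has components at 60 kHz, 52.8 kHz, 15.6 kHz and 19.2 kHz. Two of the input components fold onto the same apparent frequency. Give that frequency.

fs/2 = 9.9 kHz.
60 kHz mod fs = 0.6 kHz.
0.6 kHz ≤ fs/2 = 9.9 kHz, appears at 0.6 kHz.
52.8 kHz mod fs = 13.2 kHz.
13.2 kHz > fs/2 = 9.9 kHz, folds to fs − 13.2 kHz = 6.6 kHz.
15.6 kHz > fs/2 = 9.9 kHz, folds to fs − 15.6 kHz = 4.2 kHz.
19.2 kHz > fs/2 = 9.9 kHz, folds to fs − 19.2 kHz = 0.6 kHz.
19.2 kHz and 60 kHz both map to 0.6 kHz.

0.6 kHz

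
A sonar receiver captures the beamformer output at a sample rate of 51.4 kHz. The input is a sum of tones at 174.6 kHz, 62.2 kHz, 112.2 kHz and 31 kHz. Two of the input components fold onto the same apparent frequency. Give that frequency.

20.4 kHz

fs/2 = 25.7 kHz.
174.6 kHz mod fs = 20.4 kHz.
20.4 kHz ≤ fs/2 = 25.7 kHz, appears at 20.4 kHz.
62.2 kHz mod fs = 10.8 kHz.
10.8 kHz ≤ fs/2 = 25.7 kHz, appears at 10.8 kHz.
112.2 kHz mod fs = 9.4 kHz.
9.4 kHz ≤ fs/2 = 25.7 kHz, appears at 9.4 kHz.
31 kHz > fs/2 = 25.7 kHz, folds to fs − 31 kHz = 20.4 kHz.
31 kHz and 174.6 kHz both map to 20.4 kHz.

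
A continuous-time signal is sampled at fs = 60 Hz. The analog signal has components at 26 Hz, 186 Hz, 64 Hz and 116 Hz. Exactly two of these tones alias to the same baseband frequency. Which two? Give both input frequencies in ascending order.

fs/2 = 30 Hz.
26 Hz ≤ fs/2 = 30 Hz, passes unchanged.
186 Hz mod fs = 6 Hz.
6 Hz ≤ fs/2 = 30 Hz, appears at 6 Hz.
64 Hz mod fs = 4 Hz.
4 Hz ≤ fs/2 = 30 Hz, appears at 4 Hz.
116 Hz mod fs = 56 Hz.
56 Hz > fs/2 = 30 Hz, folds to fs − 56 Hz = 4 Hz.
64 Hz and 116 Hz both map to 4 Hz.

64 Hz, 116 Hz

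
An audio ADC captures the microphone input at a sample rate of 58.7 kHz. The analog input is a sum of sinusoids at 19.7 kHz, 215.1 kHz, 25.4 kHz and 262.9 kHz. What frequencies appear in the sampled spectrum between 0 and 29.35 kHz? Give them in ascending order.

fs/2 = 29.35 kHz.
19.7 kHz ≤ fs/2 = 29.35 kHz, passes unchanged.
215.1 kHz mod fs = 39 kHz.
39 kHz > fs/2 = 29.35 kHz, folds to fs − 39 kHz = 19.7 kHz.
25.4 kHz ≤ fs/2 = 29.35 kHz, passes unchanged.
262.9 kHz mod fs = 28.1 kHz.
28.1 kHz ≤ fs/2 = 29.35 kHz, appears at 28.1 kHz.
Distinct values: {19.7 kHz, 25.4 kHz, 28.1 kHz}.

19.7 kHz, 25.4 kHz, 28.1 kHz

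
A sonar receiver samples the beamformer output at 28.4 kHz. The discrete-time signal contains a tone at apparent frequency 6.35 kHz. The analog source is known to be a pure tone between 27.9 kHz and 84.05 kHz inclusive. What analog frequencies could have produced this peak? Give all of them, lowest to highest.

Frequencies that alias to 6.35 kHz are k·fs ± 6.35 kHz for integer k ≥ 0.
k=0: 6.35 kHz.
k=1: 22.05 kHz, 34.75 kHz.
k=2: 50.45 kHz, 63.15 kHz.
k=3: 78.85 kHz, 91.55 kHz.
k=4: 107.25 kHz, 119.95 kHz.
Within [27.9 kHz, 84.05 kHz]: 34.75 kHz, 50.45 kHz, 63.15 kHz, 78.85 kHz.

34.75 kHz, 50.45 kHz, 63.15 kHz, 78.85 kHz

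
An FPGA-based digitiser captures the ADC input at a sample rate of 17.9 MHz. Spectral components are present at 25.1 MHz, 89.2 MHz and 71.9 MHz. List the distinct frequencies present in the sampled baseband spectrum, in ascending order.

0.3 MHz, 7.2 MHz

fs/2 = 8.95 MHz.
25.1 MHz mod fs = 7.2 MHz.
7.2 MHz ≤ fs/2 = 8.95 MHz, appears at 7.2 MHz.
89.2 MHz mod fs = 17.6 MHz.
17.6 MHz > fs/2 = 8.95 MHz, folds to fs − 17.6 MHz = 0.3 MHz.
71.9 MHz mod fs = 0.3 MHz.
0.3 MHz ≤ fs/2 = 8.95 MHz, appears at 0.3 MHz.
Distinct values: {0.3 MHz, 7.2 MHz}.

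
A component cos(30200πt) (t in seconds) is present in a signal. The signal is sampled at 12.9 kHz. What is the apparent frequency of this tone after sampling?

ω = 30200π rad/s → f = ω/(2π) = 15100 Hz = 15.1 kHz.
15.1 kHz mod fs = 2.2 kHz.
2.2 kHz ≤ fs/2 = 6.45 kHz, appears at 2.2 kHz.

2.2 kHz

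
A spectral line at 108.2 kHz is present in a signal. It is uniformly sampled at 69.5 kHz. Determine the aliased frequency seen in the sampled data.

108.2 kHz mod fs = 38.7 kHz.
38.7 kHz > fs/2 = 34.75 kHz, folds to fs − 38.7 kHz = 30.8 kHz.

30.8 kHz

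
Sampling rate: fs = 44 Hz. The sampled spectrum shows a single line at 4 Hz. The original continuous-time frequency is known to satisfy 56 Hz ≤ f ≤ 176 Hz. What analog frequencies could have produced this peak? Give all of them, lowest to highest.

Frequencies that alias to 4 Hz are k·fs ± 4 Hz for integer k ≥ 0.
k=0: 4 Hz.
k=1: 40 Hz, 48 Hz.
k=2: 84 Hz, 92 Hz.
k=3: 128 Hz, 136 Hz.
k=4: 172 Hz, 180 Hz.
k=5: 216 Hz, 224 Hz.
Within [56 Hz, 176 Hz]: 84 Hz, 92 Hz, 128 Hz, 136 Hz, 172 Hz.

84 Hz, 92 Hz, 128 Hz, 136 Hz, 172 Hz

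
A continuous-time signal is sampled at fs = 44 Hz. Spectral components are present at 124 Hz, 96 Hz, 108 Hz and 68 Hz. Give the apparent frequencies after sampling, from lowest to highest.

8 Hz, 20 Hz

fs/2 = 22 Hz.
124 Hz mod fs = 36 Hz.
36 Hz > fs/2 = 22 Hz, folds to fs − 36 Hz = 8 Hz.
96 Hz mod fs = 8 Hz.
8 Hz ≤ fs/2 = 22 Hz, appears at 8 Hz.
108 Hz mod fs = 20 Hz.
20 Hz ≤ fs/2 = 22 Hz, appears at 20 Hz.
68 Hz mod fs = 24 Hz.
24 Hz > fs/2 = 22 Hz, folds to fs − 24 Hz = 20 Hz.
Distinct values: {8 Hz, 20 Hz}.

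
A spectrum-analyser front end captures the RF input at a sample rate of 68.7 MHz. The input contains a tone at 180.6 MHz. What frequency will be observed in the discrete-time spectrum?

25.5 MHz

180.6 MHz mod fs = 43.2 MHz.
43.2 MHz > fs/2 = 34.35 MHz, folds to fs − 43.2 MHz = 25.5 MHz.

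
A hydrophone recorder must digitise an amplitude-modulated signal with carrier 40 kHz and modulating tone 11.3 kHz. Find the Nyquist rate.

102.6 kHz

AM sidebands sit at fc ± fm = 28.7 kHz and 51.3 kHz.
Highest-frequency component: 51.3 kHz.
Nyquist rate = 2 × 51.3 kHz = 102.6 kHz.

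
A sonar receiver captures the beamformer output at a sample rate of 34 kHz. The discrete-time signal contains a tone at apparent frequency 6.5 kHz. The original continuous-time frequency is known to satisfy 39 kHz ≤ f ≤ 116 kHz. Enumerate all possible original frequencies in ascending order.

40.5 kHz, 61.5 kHz, 74.5 kHz, 95.5 kHz, 108.5 kHz

Frequencies that alias to 6.5 kHz are k·fs ± 6.5 kHz for integer k ≥ 0.
k=0: 6.5 kHz.
k=1: 27.5 kHz, 40.5 kHz.
k=2: 61.5 kHz, 74.5 kHz.
k=3: 95.5 kHz, 108.5 kHz.
k=4: 129.5 kHz, 142.5 kHz.
Within [39 kHz, 116 kHz]: 40.5 kHz, 61.5 kHz, 74.5 kHz, 95.5 kHz, 108.5 kHz.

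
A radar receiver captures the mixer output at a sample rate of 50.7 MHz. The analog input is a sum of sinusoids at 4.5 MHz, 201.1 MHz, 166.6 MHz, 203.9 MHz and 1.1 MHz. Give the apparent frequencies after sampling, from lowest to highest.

1.1 MHz, 1.7 MHz, 4.5 MHz, 14.5 MHz

fs/2 = 25.35 MHz.
4.5 MHz ≤ fs/2 = 25.35 MHz, passes unchanged.
201.1 MHz mod fs = 49 MHz.
49 MHz > fs/2 = 25.35 MHz, folds to fs − 49 MHz = 1.7 MHz.
166.6 MHz mod fs = 14.5 MHz.
14.5 MHz ≤ fs/2 = 25.35 MHz, appears at 14.5 MHz.
203.9 MHz mod fs = 1.1 MHz.
1.1 MHz ≤ fs/2 = 25.35 MHz, appears at 1.1 MHz.
1.1 MHz ≤ fs/2 = 25.35 MHz, passes unchanged.
Distinct values: {1.1 MHz, 1.7 MHz, 4.5 MHz, 14.5 MHz}.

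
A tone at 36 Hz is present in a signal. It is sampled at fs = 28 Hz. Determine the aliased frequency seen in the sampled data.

8 Hz

36 Hz mod fs = 8 Hz.
8 Hz ≤ fs/2 = 14 Hz, appears at 8 Hz.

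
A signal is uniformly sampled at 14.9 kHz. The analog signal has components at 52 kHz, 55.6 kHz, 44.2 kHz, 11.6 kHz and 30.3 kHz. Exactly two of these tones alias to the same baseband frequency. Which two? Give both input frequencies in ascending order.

30.3 kHz, 44.2 kHz

fs/2 = 7.45 kHz.
52 kHz mod fs = 7.3 kHz.
7.3 kHz ≤ fs/2 = 7.45 kHz, appears at 7.3 kHz.
55.6 kHz mod fs = 10.9 kHz.
10.9 kHz > fs/2 = 7.45 kHz, folds to fs − 10.9 kHz = 4 kHz.
44.2 kHz mod fs = 14.4 kHz.
14.4 kHz > fs/2 = 7.45 kHz, folds to fs − 14.4 kHz = 0.5 kHz.
11.6 kHz > fs/2 = 7.45 kHz, folds to fs − 11.6 kHz = 3.3 kHz.
30.3 kHz mod fs = 0.5 kHz.
0.5 kHz ≤ fs/2 = 7.45 kHz, appears at 0.5 kHz.
30.3 kHz and 44.2 kHz both map to 0.5 kHz.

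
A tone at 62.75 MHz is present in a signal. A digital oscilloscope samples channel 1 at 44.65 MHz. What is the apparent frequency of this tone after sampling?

62.75 MHz mod fs = 18.1 MHz.
18.1 MHz ≤ fs/2 = 22.325 MHz, appears at 18.1 MHz.

18.1 MHz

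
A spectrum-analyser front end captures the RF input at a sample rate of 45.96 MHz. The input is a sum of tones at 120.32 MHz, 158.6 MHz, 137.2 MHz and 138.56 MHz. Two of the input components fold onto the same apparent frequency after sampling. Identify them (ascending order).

fs/2 = 22.98 MHz.
120.32 MHz mod fs = 28.4 MHz.
28.4 MHz > fs/2 = 22.98 MHz, folds to fs − 28.4 MHz = 17.56 MHz.
158.6 MHz mod fs = 20.72 MHz.
20.72 MHz ≤ fs/2 = 22.98 MHz, appears at 20.72 MHz.
137.2 MHz mod fs = 45.28 MHz.
45.28 MHz > fs/2 = 22.98 MHz, folds to fs − 45.28 MHz = 0.68 MHz.
138.56 MHz mod fs = 0.68 MHz.
0.68 MHz ≤ fs/2 = 22.98 MHz, appears at 0.68 MHz.
137.2 MHz and 138.56 MHz both map to 0.68 MHz.

137.2 MHz, 138.56 MHz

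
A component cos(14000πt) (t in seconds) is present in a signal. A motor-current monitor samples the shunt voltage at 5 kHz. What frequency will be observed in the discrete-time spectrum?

ω = 14000π rad/s → f = ω/(2π) = 7000 Hz = 7 kHz.
7 kHz mod fs = 2 kHz.
2 kHz ≤ fs/2 = 2.5 kHz, appears at 2 kHz.

2 kHz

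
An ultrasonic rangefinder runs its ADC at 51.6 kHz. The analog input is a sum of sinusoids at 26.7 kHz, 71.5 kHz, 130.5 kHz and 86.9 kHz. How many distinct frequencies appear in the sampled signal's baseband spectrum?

fs/2 = 25.8 kHz.
26.7 kHz > fs/2 = 25.8 kHz, folds to fs − 26.7 kHz = 24.9 kHz.
71.5 kHz mod fs = 19.9 kHz.
19.9 kHz ≤ fs/2 = 25.8 kHz, appears at 19.9 kHz.
130.5 kHz mod fs = 27.3 kHz.
27.3 kHz > fs/2 = 25.8 kHz, folds to fs − 27.3 kHz = 24.3 kHz.
86.9 kHz mod fs = 35.3 kHz.
35.3 kHz > fs/2 = 25.8 kHz, folds to fs − 35.3 kHz = 16.3 kHz.
Distinct values: {16.3 kHz, 19.9 kHz, 24.3 kHz, 24.9 kHz} → 4.

4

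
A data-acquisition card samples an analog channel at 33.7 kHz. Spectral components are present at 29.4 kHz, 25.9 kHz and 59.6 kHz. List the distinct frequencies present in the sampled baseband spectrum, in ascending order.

4.3 kHz, 7.8 kHz

fs/2 = 16.85 kHz.
29.4 kHz > fs/2 = 16.85 kHz, folds to fs − 29.4 kHz = 4.3 kHz.
25.9 kHz > fs/2 = 16.85 kHz, folds to fs − 25.9 kHz = 7.8 kHz.
59.6 kHz mod fs = 25.9 kHz.
25.9 kHz > fs/2 = 16.85 kHz, folds to fs − 25.9 kHz = 7.8 kHz.
Distinct values: {4.3 kHz, 7.8 kHz}.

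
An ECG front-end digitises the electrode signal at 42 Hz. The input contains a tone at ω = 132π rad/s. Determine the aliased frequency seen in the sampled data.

18 Hz

ω = 132π rad/s → f = ω/(2π) = 66 Hz.
66 Hz mod fs = 24 Hz.
24 Hz > fs/2 = 21 Hz, folds to fs − 24 Hz = 18 Hz.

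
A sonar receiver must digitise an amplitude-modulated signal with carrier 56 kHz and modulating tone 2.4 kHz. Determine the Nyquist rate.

116.8 kHz

AM sidebands sit at fc ± fm = 53.6 kHz and 58.4 kHz.
Highest-frequency component: 58.4 kHz.
Nyquist rate = 2 × 58.4 kHz = 116.8 kHz.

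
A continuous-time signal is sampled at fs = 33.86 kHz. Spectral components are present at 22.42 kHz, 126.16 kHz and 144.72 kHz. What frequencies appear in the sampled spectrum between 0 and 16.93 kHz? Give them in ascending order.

fs/2 = 16.93 kHz.
22.42 kHz > fs/2 = 16.93 kHz, folds to fs − 22.42 kHz = 11.44 kHz.
126.16 kHz mod fs = 24.58 kHz.
24.58 kHz > fs/2 = 16.93 kHz, folds to fs − 24.58 kHz = 9.28 kHz.
144.72 kHz mod fs = 9.28 kHz.
9.28 kHz ≤ fs/2 = 16.93 kHz, appears at 9.28 kHz.
Distinct values: {9.28 kHz, 11.44 kHz}.

9.28 kHz, 11.44 kHz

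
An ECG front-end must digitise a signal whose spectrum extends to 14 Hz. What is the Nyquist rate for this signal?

Nyquist rate = 2 × 14 Hz = 28 Hz.

28 Hz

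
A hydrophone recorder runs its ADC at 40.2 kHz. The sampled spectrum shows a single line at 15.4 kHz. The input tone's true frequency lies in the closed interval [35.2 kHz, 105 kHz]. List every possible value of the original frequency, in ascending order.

Frequencies that alias to 15.4 kHz are k·fs ± 15.4 kHz for integer k ≥ 0.
k=0: 15.4 kHz.
k=1: 24.8 kHz, 55.6 kHz.
k=2: 65 kHz, 95.8 kHz.
k=3: 105.2 kHz, 136 kHz.
Within [35.2 kHz, 105 kHz]: 55.6 kHz, 65 kHz, 95.8 kHz.

55.6 kHz, 65 kHz, 95.8 kHz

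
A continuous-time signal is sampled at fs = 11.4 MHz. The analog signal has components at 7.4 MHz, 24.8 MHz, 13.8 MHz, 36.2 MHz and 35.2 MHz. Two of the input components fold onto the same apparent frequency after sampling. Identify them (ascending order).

fs/2 = 5.7 MHz.
7.4 MHz > fs/2 = 5.7 MHz, folds to fs − 7.4 MHz = 4 MHz.
24.8 MHz mod fs = 2 MHz.
2 MHz ≤ fs/2 = 5.7 MHz, appears at 2 MHz.
13.8 MHz mod fs = 2.4 MHz.
2.4 MHz ≤ fs/2 = 5.7 MHz, appears at 2.4 MHz.
36.2 MHz mod fs = 2 MHz.
2 MHz ≤ fs/2 = 5.7 MHz, appears at 2 MHz.
35.2 MHz mod fs = 1 MHz.
1 MHz ≤ fs/2 = 5.7 MHz, appears at 1 MHz.
24.8 MHz and 36.2 MHz both map to 2 MHz.

24.8 MHz, 36.2 MHz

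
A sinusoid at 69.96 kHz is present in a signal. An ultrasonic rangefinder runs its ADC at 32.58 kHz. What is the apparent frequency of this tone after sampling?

69.96 kHz mod fs = 4.8 kHz.
4.8 kHz ≤ fs/2 = 16.29 kHz, appears at 4.8 kHz.

4.8 kHz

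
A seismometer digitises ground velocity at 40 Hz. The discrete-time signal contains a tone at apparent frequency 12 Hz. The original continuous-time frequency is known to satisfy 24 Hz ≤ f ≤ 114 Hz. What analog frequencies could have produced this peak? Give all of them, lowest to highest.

Frequencies that alias to 12 Hz are k·fs ± 12 Hz for integer k ≥ 0.
k=0: 12 Hz.
k=1: 28 Hz, 52 Hz.
k=2: 68 Hz, 92 Hz.
k=3: 108 Hz, 132 Hz.
k=4: 148 Hz, 172 Hz.
Within [24 Hz, 114 Hz]: 28 Hz, 52 Hz, 68 Hz, 92 Hz, 108 Hz.

28 Hz, 52 Hz, 68 Hz, 92 Hz, 108 Hz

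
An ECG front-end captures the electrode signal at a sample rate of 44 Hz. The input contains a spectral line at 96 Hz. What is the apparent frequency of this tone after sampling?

8 Hz

96 Hz mod fs = 8 Hz.
8 Hz ≤ fs/2 = 22 Hz, appears at 8 Hz.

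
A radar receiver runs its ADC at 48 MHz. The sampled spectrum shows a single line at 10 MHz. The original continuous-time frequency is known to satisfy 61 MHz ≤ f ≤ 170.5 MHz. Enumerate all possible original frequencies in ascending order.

86 MHz, 106 MHz, 134 MHz, 154 MHz

Frequencies that alias to 10 MHz are k·fs ± 10 MHz for integer k ≥ 0.
k=0: 10 MHz.
k=1: 38 MHz, 58 MHz.
k=2: 86 MHz, 106 MHz.
k=3: 134 MHz, 154 MHz.
k=4: 182 MHz, 202 MHz.
Within [61 MHz, 170.5 MHz]: 86 MHz, 106 MHz, 134 MHz, 154 MHz.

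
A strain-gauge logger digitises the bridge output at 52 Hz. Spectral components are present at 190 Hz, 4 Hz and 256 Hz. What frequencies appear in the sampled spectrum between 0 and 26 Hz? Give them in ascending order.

4 Hz, 18 Hz

fs/2 = 26 Hz.
190 Hz mod fs = 34 Hz.
34 Hz > fs/2 = 26 Hz, folds to fs − 34 Hz = 18 Hz.
4 Hz ≤ fs/2 = 26 Hz, passes unchanged.
256 Hz mod fs = 48 Hz.
48 Hz > fs/2 = 26 Hz, folds to fs − 48 Hz = 4 Hz.
Distinct values: {4 Hz, 18 Hz}.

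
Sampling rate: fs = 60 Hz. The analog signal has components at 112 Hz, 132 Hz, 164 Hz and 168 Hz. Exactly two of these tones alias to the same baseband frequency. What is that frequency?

12 Hz

fs/2 = 30 Hz.
112 Hz mod fs = 52 Hz.
52 Hz > fs/2 = 30 Hz, folds to fs − 52 Hz = 8 Hz.
132 Hz mod fs = 12 Hz.
12 Hz ≤ fs/2 = 30 Hz, appears at 12 Hz.
164 Hz mod fs = 44 Hz.
44 Hz > fs/2 = 30 Hz, folds to fs − 44 Hz = 16 Hz.
168 Hz mod fs = 48 Hz.
48 Hz > fs/2 = 30 Hz, folds to fs − 48 Hz = 12 Hz.
132 Hz and 168 Hz both map to 12 Hz.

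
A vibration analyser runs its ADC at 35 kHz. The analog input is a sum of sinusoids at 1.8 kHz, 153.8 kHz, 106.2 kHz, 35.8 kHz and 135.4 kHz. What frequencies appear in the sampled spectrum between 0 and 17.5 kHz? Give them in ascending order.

fs/2 = 17.5 kHz.
1.8 kHz ≤ fs/2 = 17.5 kHz, passes unchanged.
153.8 kHz mod fs = 13.8 kHz.
13.8 kHz ≤ fs/2 = 17.5 kHz, appears at 13.8 kHz.
106.2 kHz mod fs = 1.2 kHz.
1.2 kHz ≤ fs/2 = 17.5 kHz, appears at 1.2 kHz.
35.8 kHz mod fs = 0.8 kHz.
0.8 kHz ≤ fs/2 = 17.5 kHz, appears at 0.8 kHz.
135.4 kHz mod fs = 30.4 kHz.
30.4 kHz > fs/2 = 17.5 kHz, folds to fs − 30.4 kHz = 4.6 kHz.
Distinct values: {0.8 kHz, 1.2 kHz, 1.8 kHz, 4.6 kHz, 13.8 kHz}.

0.8 kHz, 1.2 kHz, 1.8 kHz, 4.6 kHz, 13.8 kHz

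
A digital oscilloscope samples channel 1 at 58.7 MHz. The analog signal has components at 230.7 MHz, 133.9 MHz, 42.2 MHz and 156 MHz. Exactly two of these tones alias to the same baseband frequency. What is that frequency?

16.5 MHz

fs/2 = 29.35 MHz.
230.7 MHz mod fs = 54.6 MHz.
54.6 MHz > fs/2 = 29.35 MHz, folds to fs − 54.6 MHz = 4.1 MHz.
133.9 MHz mod fs = 16.5 MHz.
16.5 MHz ≤ fs/2 = 29.35 MHz, appears at 16.5 MHz.
42.2 MHz > fs/2 = 29.35 MHz, folds to fs − 42.2 MHz = 16.5 MHz.
156 MHz mod fs = 38.6 MHz.
38.6 MHz > fs/2 = 29.35 MHz, folds to fs − 38.6 MHz = 20.1 MHz.
42.2 MHz and 133.9 MHz both map to 16.5 MHz.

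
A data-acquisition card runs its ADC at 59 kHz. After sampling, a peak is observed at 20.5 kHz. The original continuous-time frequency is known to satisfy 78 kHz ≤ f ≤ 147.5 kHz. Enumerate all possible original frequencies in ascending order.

Frequencies that alias to 20.5 kHz are k·fs ± 20.5 kHz for integer k ≥ 0.
k=0: 20.5 kHz.
k=1: 38.5 kHz, 79.5 kHz.
k=2: 97.5 kHz, 138.5 kHz.
k=3: 156.5 kHz, 197.5 kHz.
Within [78 kHz, 147.5 kHz]: 79.5 kHz, 97.5 kHz, 138.5 kHz.

79.5 kHz, 97.5 kHz, 138.5 kHz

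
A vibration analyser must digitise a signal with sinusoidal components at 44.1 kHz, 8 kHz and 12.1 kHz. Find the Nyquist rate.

88.2 kHz

Highest-frequency component: 44.1 kHz.
Nyquist rate = 2 × 44.1 kHz = 88.2 kHz.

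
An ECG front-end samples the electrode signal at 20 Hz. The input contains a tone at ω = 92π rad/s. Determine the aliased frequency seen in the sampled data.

6 Hz

ω = 92π rad/s → f = ω/(2π) = 46 Hz.
46 Hz mod fs = 6 Hz.
6 Hz ≤ fs/2 = 10 Hz, appears at 6 Hz.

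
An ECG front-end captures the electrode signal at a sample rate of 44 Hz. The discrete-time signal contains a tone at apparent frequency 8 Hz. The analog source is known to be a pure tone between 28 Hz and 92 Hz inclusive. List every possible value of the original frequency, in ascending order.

36 Hz, 52 Hz, 80 Hz

Frequencies that alias to 8 Hz are k·fs ± 8 Hz for integer k ≥ 0.
k=0: 8 Hz.
k=1: 36 Hz, 52 Hz.
k=2: 80 Hz, 96 Hz.
k=3: 124 Hz, 140 Hz.
Within [28 Hz, 92 Hz]: 36 Hz, 52 Hz, 80 Hz.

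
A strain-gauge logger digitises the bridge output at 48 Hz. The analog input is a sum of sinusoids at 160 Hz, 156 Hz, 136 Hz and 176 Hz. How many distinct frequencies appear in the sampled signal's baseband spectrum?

3

fs/2 = 24 Hz.
160 Hz mod fs = 16 Hz.
16 Hz ≤ fs/2 = 24 Hz, appears at 16 Hz.
156 Hz mod fs = 12 Hz.
12 Hz ≤ fs/2 = 24 Hz, appears at 12 Hz.
136 Hz mod fs = 40 Hz.
40 Hz > fs/2 = 24 Hz, folds to fs − 40 Hz = 8 Hz.
176 Hz mod fs = 32 Hz.
32 Hz > fs/2 = 24 Hz, folds to fs − 32 Hz = 16 Hz.
Distinct values: {8 Hz, 12 Hz, 16 Hz} → 3.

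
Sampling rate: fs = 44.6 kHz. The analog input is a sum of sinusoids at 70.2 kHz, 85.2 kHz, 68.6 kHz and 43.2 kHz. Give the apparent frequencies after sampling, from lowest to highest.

fs/2 = 22.3 kHz.
70.2 kHz mod fs = 25.6 kHz.
25.6 kHz > fs/2 = 22.3 kHz, folds to fs − 25.6 kHz = 19 kHz.
85.2 kHz mod fs = 40.6 kHz.
40.6 kHz > fs/2 = 22.3 kHz, folds to fs − 40.6 kHz = 4 kHz.
68.6 kHz mod fs = 24 kHz.
24 kHz > fs/2 = 22.3 kHz, folds to fs − 24 kHz = 20.6 kHz.
43.2 kHz > fs/2 = 22.3 kHz, folds to fs − 43.2 kHz = 1.4 kHz.
Distinct values: {1.4 kHz, 4 kHz, 19 kHz, 20.6 kHz}.

1.4 kHz, 4 kHz, 19 kHz, 20.6 kHz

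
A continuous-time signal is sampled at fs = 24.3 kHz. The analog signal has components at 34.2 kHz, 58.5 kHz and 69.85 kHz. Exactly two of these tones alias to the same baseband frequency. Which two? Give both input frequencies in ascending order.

fs/2 = 12.15 kHz.
34.2 kHz mod fs = 9.9 kHz.
9.9 kHz ≤ fs/2 = 12.15 kHz, appears at 9.9 kHz.
58.5 kHz mod fs = 9.9 kHz.
9.9 kHz ≤ fs/2 = 12.15 kHz, appears at 9.9 kHz.
69.85 kHz mod fs = 21.25 kHz.
21.25 kHz > fs/2 = 12.15 kHz, folds to fs − 21.25 kHz = 3.05 kHz.
34.2 kHz and 58.5 kHz both map to 9.9 kHz.

34.2 kHz, 58.5 kHz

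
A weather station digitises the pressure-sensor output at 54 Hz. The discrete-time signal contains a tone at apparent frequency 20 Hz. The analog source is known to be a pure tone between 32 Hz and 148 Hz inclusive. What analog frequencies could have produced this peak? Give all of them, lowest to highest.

Frequencies that alias to 20 Hz are k·fs ± 20 Hz for integer k ≥ 0.
k=0: 20 Hz.
k=1: 34 Hz, 74 Hz.
k=2: 88 Hz, 128 Hz.
k=3: 142 Hz, 182 Hz.
k=4: 196 Hz, 236 Hz.
Within [32 Hz, 148 Hz]: 34 Hz, 74 Hz, 88 Hz, 128 Hz, 142 Hz.

34 Hz, 74 Hz, 88 Hz, 128 Hz, 142 Hz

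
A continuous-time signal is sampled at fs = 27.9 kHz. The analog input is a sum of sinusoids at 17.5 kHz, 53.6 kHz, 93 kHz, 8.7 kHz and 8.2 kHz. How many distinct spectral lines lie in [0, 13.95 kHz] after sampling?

fs/2 = 13.95 kHz.
17.5 kHz > fs/2 = 13.95 kHz, folds to fs − 17.5 kHz = 10.4 kHz.
53.6 kHz mod fs = 25.7 kHz.
25.7 kHz > fs/2 = 13.95 kHz, folds to fs − 25.7 kHz = 2.2 kHz.
93 kHz mod fs = 9.3 kHz.
9.3 kHz ≤ fs/2 = 13.95 kHz, appears at 9.3 kHz.
8.7 kHz ≤ fs/2 = 13.95 kHz, passes unchanged.
8.2 kHz ≤ fs/2 = 13.95 kHz, passes unchanged.
Distinct values: {2.2 kHz, 8.2 kHz, 8.7 kHz, 9.3 kHz, 10.4 kHz} → 5.

5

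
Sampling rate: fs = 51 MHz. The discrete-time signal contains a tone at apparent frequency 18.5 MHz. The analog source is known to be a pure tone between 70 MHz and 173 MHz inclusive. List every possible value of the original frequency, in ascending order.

Frequencies that alias to 18.5 MHz are k·fs ± 18.5 MHz for integer k ≥ 0.
k=0: 18.5 MHz.
k=1: 32.5 MHz, 69.5 MHz.
k=2: 83.5 MHz, 120.5 MHz.
k=3: 134.5 MHz, 171.5 MHz.
k=4: 185.5 MHz, 222.5 MHz.
Within [70 MHz, 173 MHz]: 83.5 MHz, 120.5 MHz, 134.5 MHz, 171.5 MHz.

83.5 MHz, 120.5 MHz, 134.5 MHz, 171.5 MHz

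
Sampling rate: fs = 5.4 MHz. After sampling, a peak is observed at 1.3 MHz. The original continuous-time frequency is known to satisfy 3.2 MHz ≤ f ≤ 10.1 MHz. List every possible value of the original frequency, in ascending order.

Frequencies that alias to 1.3 MHz are k·fs ± 1.3 MHz for integer k ≥ 0.
k=0: 1.3 MHz.
k=1: 4.1 MHz, 6.7 MHz.
k=2: 9.5 MHz, 12.1 MHz.
k=3: 14.9 MHz, 17.5 MHz.
Within [3.2 MHz, 10.1 MHz]: 4.1 MHz, 6.7 MHz, 9.5 MHz.

4.1 MHz, 6.7 MHz, 9.5 MHz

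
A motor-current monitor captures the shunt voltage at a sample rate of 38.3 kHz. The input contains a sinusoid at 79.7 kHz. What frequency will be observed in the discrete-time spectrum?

79.7 kHz mod fs = 3.1 kHz.
3.1 kHz ≤ fs/2 = 19.15 kHz, appears at 3.1 kHz.

3.1 kHz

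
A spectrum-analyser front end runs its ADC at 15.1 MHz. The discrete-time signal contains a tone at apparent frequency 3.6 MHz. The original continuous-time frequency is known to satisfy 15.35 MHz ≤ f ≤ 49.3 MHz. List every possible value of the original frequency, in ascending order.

Frequencies that alias to 3.6 MHz are k·fs ± 3.6 MHz for integer k ≥ 0.
k=0: 3.6 MHz.
k=1: 11.5 MHz, 18.7 MHz.
k=2: 26.6 MHz, 33.8 MHz.
k=3: 41.7 MHz, 48.9 MHz.
k=4: 56.8 MHz, 64 MHz.
Within [15.35 MHz, 49.3 MHz]: 18.7 MHz, 26.6 MHz, 33.8 MHz, 41.7 MHz, 48.9 MHz.

18.7 MHz, 26.6 MHz, 33.8 MHz, 41.7 MHz, 48.9 MHz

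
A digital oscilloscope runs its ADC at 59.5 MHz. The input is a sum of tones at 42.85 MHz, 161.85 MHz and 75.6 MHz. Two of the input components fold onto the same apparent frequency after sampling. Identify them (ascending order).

fs/2 = 29.75 MHz.
42.85 MHz > fs/2 = 29.75 MHz, folds to fs − 42.85 MHz = 16.65 MHz.
161.85 MHz mod fs = 42.85 MHz.
42.85 MHz > fs/2 = 29.75 MHz, folds to fs − 42.85 MHz = 16.65 MHz.
75.6 MHz mod fs = 16.1 MHz.
16.1 MHz ≤ fs/2 = 29.75 MHz, appears at 16.1 MHz.
42.85 MHz and 161.85 MHz both map to 16.65 MHz.

42.85 MHz, 161.85 MHz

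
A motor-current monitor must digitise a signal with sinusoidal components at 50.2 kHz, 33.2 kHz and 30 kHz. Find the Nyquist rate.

Highest-frequency component: 50.2 kHz.
Nyquist rate = 2 × 50.2 kHz = 100.4 kHz.

100.4 kHz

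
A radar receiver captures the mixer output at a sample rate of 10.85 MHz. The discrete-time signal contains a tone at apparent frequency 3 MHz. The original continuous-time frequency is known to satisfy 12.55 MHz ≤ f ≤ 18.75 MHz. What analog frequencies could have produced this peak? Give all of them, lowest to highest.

13.85 MHz, 18.7 MHz

Frequencies that alias to 3 MHz are k·fs ± 3 MHz for integer k ≥ 0.
k=0: 3 MHz.
k=1: 7.85 MHz, 13.85 MHz.
k=2: 18.7 MHz, 24.7 MHz.
k=3: 29.55 MHz, 35.55 MHz.
Within [12.55 MHz, 18.75 MHz]: 13.85 MHz, 18.7 MHz.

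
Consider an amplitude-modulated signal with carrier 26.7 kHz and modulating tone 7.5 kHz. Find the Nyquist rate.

68.4 kHz

AM sidebands sit at fc ± fm = 19.2 kHz and 34.2 kHz.
Highest-frequency component: 34.2 kHz.
Nyquist rate = 2 × 34.2 kHz = 68.4 kHz.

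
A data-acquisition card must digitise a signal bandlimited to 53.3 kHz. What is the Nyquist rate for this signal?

106.6 kHz

Nyquist rate = 2 × 53.3 kHz = 106.6 kHz.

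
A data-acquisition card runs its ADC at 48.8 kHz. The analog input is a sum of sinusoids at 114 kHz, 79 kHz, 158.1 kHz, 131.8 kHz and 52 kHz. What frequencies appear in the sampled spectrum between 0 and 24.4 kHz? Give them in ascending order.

3.2 kHz, 11.7 kHz, 14.6 kHz, 16.4 kHz, 18.6 kHz

fs/2 = 24.4 kHz.
114 kHz mod fs = 16.4 kHz.
16.4 kHz ≤ fs/2 = 24.4 kHz, appears at 16.4 kHz.
79 kHz mod fs = 30.2 kHz.
30.2 kHz > fs/2 = 24.4 kHz, folds to fs − 30.2 kHz = 18.6 kHz.
158.1 kHz mod fs = 11.7 kHz.
11.7 kHz ≤ fs/2 = 24.4 kHz, appears at 11.7 kHz.
131.8 kHz mod fs = 34.2 kHz.
34.2 kHz > fs/2 = 24.4 kHz, folds to fs − 34.2 kHz = 14.6 kHz.
52 kHz mod fs = 3.2 kHz.
3.2 kHz ≤ fs/2 = 24.4 kHz, appears at 3.2 kHz.
Distinct values: {3.2 kHz, 11.7 kHz, 14.6 kHz, 16.4 kHz, 18.6 kHz}.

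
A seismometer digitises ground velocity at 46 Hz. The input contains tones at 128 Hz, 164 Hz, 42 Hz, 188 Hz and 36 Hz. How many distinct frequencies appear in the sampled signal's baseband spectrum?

fs/2 = 23 Hz.
128 Hz mod fs = 36 Hz.
36 Hz > fs/2 = 23 Hz, folds to fs − 36 Hz = 10 Hz.
164 Hz mod fs = 26 Hz.
26 Hz > fs/2 = 23 Hz, folds to fs − 26 Hz = 20 Hz.
42 Hz > fs/2 = 23 Hz, folds to fs − 42 Hz = 4 Hz.
188 Hz mod fs = 4 Hz.
4 Hz ≤ fs/2 = 23 Hz, appears at 4 Hz.
36 Hz > fs/2 = 23 Hz, folds to fs − 36 Hz = 10 Hz.
Distinct values: {4 Hz, 10 Hz, 20 Hz} → 3.

3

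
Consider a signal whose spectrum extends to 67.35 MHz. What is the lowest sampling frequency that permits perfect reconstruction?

Nyquist rate = 2 × 67.35 MHz = 134.7 MHz.

134.7 MHz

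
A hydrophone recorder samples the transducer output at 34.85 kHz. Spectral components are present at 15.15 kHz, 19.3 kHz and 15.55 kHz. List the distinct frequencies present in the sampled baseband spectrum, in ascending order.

fs/2 = 17.425 kHz.
15.15 kHz ≤ fs/2 = 17.425 kHz, passes unchanged.
19.3 kHz > fs/2 = 17.425 kHz, folds to fs − 19.3 kHz = 15.55 kHz.
15.55 kHz ≤ fs/2 = 17.425 kHz, passes unchanged.
Distinct values: {15.15 kHz, 15.55 kHz}.

15.15 kHz, 15.55 kHz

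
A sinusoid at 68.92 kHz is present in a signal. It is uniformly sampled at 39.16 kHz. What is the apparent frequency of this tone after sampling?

68.92 kHz mod fs = 29.76 kHz.
29.76 kHz > fs/2 = 19.58 kHz, folds to fs − 29.76 kHz = 9.4 kHz.

9.4 kHz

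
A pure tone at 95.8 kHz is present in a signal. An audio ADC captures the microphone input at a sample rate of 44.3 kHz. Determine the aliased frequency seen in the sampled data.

95.8 kHz mod fs = 7.2 kHz.
7.2 kHz ≤ fs/2 = 22.15 kHz, appears at 7.2 kHz.

7.2 kHz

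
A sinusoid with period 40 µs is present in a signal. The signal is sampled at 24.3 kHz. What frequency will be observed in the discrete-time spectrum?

0.7 kHz

T = 40 µs → f = 1/T = 25 kHz.
25 kHz mod fs = 0.7 kHz.
0.7 kHz ≤ fs/2 = 12.15 kHz, appears at 0.7 kHz.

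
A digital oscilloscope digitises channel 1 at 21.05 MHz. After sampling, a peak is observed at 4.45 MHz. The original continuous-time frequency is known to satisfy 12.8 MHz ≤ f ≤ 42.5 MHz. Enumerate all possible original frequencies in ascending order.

Frequencies that alias to 4.45 MHz are k·fs ± 4.45 MHz for integer k ≥ 0.
k=0: 4.45 MHz.
k=1: 16.6 MHz, 25.5 MHz.
k=2: 37.65 MHz, 46.55 MHz.
k=3: 58.7 MHz, 67.6 MHz.
Within [12.8 MHz, 42.5 MHz]: 16.6 MHz, 25.5 MHz, 37.65 MHz.

16.6 MHz, 25.5 MHz, 37.65 MHz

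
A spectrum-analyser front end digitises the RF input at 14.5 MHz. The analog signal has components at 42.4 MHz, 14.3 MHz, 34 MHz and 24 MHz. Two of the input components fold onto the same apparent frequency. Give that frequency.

fs/2 = 7.25 MHz.
42.4 MHz mod fs = 13.4 MHz.
13.4 MHz > fs/2 = 7.25 MHz, folds to fs − 13.4 MHz = 1.1 MHz.
14.3 MHz > fs/2 = 7.25 MHz, folds to fs − 14.3 MHz = 0.2 MHz.
34 MHz mod fs = 5 MHz.
5 MHz ≤ fs/2 = 7.25 MHz, appears at 5 MHz.
24 MHz mod fs = 9.5 MHz.
9.5 MHz > fs/2 = 7.25 MHz, folds to fs − 9.5 MHz = 5 MHz.
24 MHz and 34 MHz both map to 5 MHz.

5 MHz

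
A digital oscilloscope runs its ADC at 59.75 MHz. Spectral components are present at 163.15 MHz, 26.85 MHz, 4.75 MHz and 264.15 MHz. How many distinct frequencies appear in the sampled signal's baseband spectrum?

4

fs/2 = 29.875 MHz.
163.15 MHz mod fs = 43.65 MHz.
43.65 MHz > fs/2 = 29.875 MHz, folds to fs − 43.65 MHz = 16.1 MHz.
26.85 MHz ≤ fs/2 = 29.875 MHz, passes unchanged.
4.75 MHz ≤ fs/2 = 29.875 MHz, passes unchanged.
264.15 MHz mod fs = 25.15 MHz.
25.15 MHz ≤ fs/2 = 29.875 MHz, appears at 25.15 MHz.
Distinct values: {4.75 MHz, 16.1 MHz, 25.15 MHz, 26.85 MHz} → 4.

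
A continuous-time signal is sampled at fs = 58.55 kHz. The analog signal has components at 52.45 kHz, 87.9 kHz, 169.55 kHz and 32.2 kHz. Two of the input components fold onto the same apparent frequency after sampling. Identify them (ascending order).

52.45 kHz, 169.55 kHz

fs/2 = 29.275 kHz.
52.45 kHz > fs/2 = 29.275 kHz, folds to fs − 52.45 kHz = 6.1 kHz.
87.9 kHz mod fs = 29.35 kHz.
29.35 kHz > fs/2 = 29.275 kHz, folds to fs − 29.35 kHz = 29.2 kHz.
169.55 kHz mod fs = 52.45 kHz.
52.45 kHz > fs/2 = 29.275 kHz, folds to fs − 52.45 kHz = 6.1 kHz.
32.2 kHz > fs/2 = 29.275 kHz, folds to fs − 32.2 kHz = 26.35 kHz.
52.45 kHz and 169.55 kHz both map to 6.1 kHz.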